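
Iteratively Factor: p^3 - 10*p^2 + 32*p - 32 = (p - 2)*(p^2 - 8*p + 16) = (p - 4)*(p - 2)*(p - 4)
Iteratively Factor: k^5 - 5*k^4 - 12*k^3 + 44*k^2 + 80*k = (k + 2)*(k^4 - 7*k^3 + 2*k^2 + 40*k) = (k - 5)*(k + 2)*(k^3 - 2*k^2 - 8*k) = (k - 5)*(k - 4)*(k + 2)*(k^2 + 2*k) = (k - 5)*(k - 4)*(k + 2)^2*(k)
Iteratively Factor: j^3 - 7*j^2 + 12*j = (j)*(j^2 - 7*j + 12) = j*(j - 4)*(j - 3)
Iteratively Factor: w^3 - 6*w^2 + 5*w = (w - 5)*(w^2 - w) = w*(w - 5)*(w - 1)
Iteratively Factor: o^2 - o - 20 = (o + 4)*(o - 5)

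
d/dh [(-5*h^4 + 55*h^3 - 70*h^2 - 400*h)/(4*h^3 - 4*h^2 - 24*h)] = 5*(-h^2 + 6*h + 1)/(4*(h^2 - 6*h + 9))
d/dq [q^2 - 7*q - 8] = 2*q - 7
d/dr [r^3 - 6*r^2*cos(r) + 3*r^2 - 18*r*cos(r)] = 6*r^2*sin(r) + 3*r^2 + 18*r*sin(r) - 12*r*cos(r) + 6*r - 18*cos(r)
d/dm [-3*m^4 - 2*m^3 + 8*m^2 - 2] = 2*m*(-6*m^2 - 3*m + 8)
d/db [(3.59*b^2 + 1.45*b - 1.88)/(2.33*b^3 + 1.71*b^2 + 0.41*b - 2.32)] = (-8.3647*b^4 - 6.757*b^3 + 12.1336*b^2 - 10.228*b - 2.5932)/(5.4289*b^6 + 7.9686*b^5 + 4.8347*b^4 - 9.409*b^3 - 7.7663*b^2 - 1.9024*b + 5.3824)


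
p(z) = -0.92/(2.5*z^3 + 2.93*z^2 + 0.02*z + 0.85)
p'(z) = -0.92*(-7.5*z^2 - 5.86*z - 0.02)/(2.5*z^3 + 2.93*z^2 + 0.02*z + 0.85)^2 = (6.9*z^2 + 5.3912*z + 0.0184)/(2.5*z^3 + 2.93*z^2 + 0.02*z + 0.85)^2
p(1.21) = -0.10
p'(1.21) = 0.18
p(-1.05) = -0.79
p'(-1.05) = 1.45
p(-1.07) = -0.82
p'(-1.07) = 1.71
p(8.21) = -0.00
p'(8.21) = 0.00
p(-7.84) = 0.00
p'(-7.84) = 0.00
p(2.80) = -0.01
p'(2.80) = 0.01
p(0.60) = -0.37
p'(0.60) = 0.95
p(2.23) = -0.02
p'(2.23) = 0.02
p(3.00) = -0.01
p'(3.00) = 0.01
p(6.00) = -0.00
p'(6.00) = 0.00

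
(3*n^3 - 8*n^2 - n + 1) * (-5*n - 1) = -15*n^4 + 37*n^3 + 13*n^2 - 4*n - 1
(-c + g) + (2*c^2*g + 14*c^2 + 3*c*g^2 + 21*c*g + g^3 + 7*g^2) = 2*c^2*g + 14*c^2 + 3*c*g^2 + 21*c*g - c + g^3 + 7*g^2 + g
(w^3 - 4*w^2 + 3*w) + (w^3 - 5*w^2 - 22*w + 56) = 2*w^3 - 9*w^2 - 19*w + 56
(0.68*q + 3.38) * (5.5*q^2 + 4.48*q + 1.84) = 3.74*q^3 + 21.6364*q^2 + 16.3936*q + 6.2192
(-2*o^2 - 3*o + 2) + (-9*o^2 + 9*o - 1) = -11*o^2 + 6*o + 1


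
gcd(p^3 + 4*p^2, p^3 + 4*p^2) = p^3 + 4*p^2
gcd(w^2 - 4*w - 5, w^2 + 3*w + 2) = w + 1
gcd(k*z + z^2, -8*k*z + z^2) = z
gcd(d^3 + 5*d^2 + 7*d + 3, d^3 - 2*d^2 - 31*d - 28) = d + 1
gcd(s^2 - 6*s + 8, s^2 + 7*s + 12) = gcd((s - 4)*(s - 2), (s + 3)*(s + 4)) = 1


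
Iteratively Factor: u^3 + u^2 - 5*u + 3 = (u + 3)*(u^2 - 2*u + 1) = (u - 1)*(u + 3)*(u - 1)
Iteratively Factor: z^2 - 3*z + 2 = (z - 1)*(z - 2)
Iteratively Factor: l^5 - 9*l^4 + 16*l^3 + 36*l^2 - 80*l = (l)*(l^4 - 9*l^3 + 16*l^2 + 36*l - 80) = l*(l + 2)*(l^3 - 11*l^2 + 38*l - 40) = l*(l - 4)*(l + 2)*(l^2 - 7*l + 10) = l*(l - 5)*(l - 4)*(l + 2)*(l - 2)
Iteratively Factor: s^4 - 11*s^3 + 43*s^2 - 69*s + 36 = (s - 3)*(s^3 - 8*s^2 + 19*s - 12) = (s - 4)*(s - 3)*(s^2 - 4*s + 3) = (s - 4)*(s - 3)^2*(s - 1)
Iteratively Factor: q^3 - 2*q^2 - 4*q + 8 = (q - 2)*(q^2 - 4) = (q - 2)*(q + 2)*(q - 2)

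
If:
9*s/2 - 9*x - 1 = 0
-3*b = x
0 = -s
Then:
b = 1/27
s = 0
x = -1/9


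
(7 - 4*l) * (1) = 7 - 4*l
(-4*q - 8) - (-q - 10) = 2 - 3*q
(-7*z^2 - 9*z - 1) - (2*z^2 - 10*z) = -9*z^2 + z - 1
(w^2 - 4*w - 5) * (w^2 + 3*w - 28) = w^4 - w^3 - 45*w^2 + 97*w + 140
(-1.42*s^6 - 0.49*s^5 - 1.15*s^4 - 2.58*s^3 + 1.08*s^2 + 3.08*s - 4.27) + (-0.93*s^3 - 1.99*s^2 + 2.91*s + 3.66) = -1.42*s^6 - 0.49*s^5 - 1.15*s^4 - 3.51*s^3 - 0.91*s^2 + 5.99*s - 0.609999999999999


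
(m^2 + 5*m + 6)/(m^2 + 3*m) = (m + 2)/m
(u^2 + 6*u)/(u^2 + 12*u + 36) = u/(u + 6)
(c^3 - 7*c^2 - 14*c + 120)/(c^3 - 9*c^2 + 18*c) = (c^2 - c - 20)/(c*(c - 3))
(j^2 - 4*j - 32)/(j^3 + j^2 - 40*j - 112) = (j - 8)/(j^2 - 3*j - 28)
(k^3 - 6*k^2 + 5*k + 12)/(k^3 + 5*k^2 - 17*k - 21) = (k - 4)/(k + 7)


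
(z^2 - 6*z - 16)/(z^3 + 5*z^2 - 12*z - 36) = (z - 8)/(z^2 + 3*z - 18)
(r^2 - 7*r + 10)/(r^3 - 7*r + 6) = (r - 5)/(r^2 + 2*r - 3)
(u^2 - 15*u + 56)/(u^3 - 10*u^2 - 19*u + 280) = 1/(u + 5)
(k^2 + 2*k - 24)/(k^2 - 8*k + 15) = (k^2 + 2*k - 24)/(k^2 - 8*k + 15)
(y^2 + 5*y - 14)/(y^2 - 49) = (y - 2)/(y - 7)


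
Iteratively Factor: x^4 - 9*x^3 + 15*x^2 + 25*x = (x)*(x^3 - 9*x^2 + 15*x + 25) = x*(x - 5)*(x^2 - 4*x - 5) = x*(x - 5)^2*(x + 1)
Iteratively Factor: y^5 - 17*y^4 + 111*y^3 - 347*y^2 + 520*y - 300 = (y - 5)*(y^4 - 12*y^3 + 51*y^2 - 92*y + 60) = (y - 5)*(y - 3)*(y^3 - 9*y^2 + 24*y - 20) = (y - 5)^2*(y - 3)*(y^2 - 4*y + 4) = (y - 5)^2*(y - 3)*(y - 2)*(y - 2)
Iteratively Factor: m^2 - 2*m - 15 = (m - 5)*(m + 3)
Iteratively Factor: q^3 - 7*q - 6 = (q + 2)*(q^2 - 2*q - 3) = (q - 3)*(q + 2)*(q + 1)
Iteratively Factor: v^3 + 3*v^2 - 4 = (v - 1)*(v^2 + 4*v + 4) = (v - 1)*(v + 2)*(v + 2)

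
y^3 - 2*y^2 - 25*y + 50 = (y - 5)*(y - 2)*(y + 5)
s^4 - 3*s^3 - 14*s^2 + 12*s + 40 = (s - 5)*(s - 2)*(s + 2)^2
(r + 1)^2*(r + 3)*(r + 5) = r^4 + 10*r^3 + 32*r^2 + 38*r + 15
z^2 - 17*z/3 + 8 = (z - 3)*(z - 8/3)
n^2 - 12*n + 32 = (n - 8)*(n - 4)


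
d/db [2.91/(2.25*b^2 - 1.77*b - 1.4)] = (5.1507 - 13.095*b)/(-2.25*b^2 + 1.77*b + 1.4)^2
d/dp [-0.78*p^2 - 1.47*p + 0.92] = -1.56*p - 1.47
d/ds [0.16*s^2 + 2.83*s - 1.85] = 0.32*s + 2.83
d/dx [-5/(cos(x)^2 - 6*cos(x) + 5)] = 10*(3 - cos(x))*sin(x)/(cos(x)^2 - 6*cos(x) + 5)^2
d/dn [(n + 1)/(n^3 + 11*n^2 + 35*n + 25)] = -2/(n^3 + 15*n^2 + 75*n + 125)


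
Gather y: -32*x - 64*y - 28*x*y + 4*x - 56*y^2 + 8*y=-28*x - 56*y^2 + y*(-28*x - 56)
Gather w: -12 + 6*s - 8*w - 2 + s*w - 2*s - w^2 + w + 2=4*s - w^2 + w*(s - 7) - 12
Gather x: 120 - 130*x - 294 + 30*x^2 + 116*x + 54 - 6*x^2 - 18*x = 24*x^2 - 32*x - 120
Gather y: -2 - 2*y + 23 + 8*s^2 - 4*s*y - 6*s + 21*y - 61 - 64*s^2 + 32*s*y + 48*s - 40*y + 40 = -56*s^2 + 42*s + y*(28*s - 21)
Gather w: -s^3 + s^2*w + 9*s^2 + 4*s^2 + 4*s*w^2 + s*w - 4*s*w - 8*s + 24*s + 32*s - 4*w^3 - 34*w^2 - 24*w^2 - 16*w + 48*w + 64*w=-s^3 + 13*s^2 + 48*s - 4*w^3 + w^2*(4*s - 58) + w*(s^2 - 3*s + 96)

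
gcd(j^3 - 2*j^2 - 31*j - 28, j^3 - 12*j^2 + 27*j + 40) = j + 1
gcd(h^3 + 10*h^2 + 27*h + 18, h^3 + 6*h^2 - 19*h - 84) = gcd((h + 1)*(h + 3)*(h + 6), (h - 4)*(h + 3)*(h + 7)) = h + 3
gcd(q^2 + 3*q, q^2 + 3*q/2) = q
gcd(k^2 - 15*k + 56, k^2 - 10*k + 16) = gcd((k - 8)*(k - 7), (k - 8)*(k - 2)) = k - 8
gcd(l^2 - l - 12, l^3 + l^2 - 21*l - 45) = l + 3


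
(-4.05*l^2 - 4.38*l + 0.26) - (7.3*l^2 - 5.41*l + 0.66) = -11.35*l^2 + 1.03*l - 0.4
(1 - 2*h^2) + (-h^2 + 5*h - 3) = -3*h^2 + 5*h - 2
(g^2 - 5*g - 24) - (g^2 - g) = -4*g - 24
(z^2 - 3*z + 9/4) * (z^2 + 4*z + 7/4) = z^4 + z^3 - 8*z^2 + 15*z/4 + 63/16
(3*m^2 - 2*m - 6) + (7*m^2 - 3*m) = 10*m^2 - 5*m - 6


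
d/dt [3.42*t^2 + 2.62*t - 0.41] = 6.84*t + 2.62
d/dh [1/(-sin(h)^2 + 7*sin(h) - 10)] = (2*sin(h) - 7)*cos(h)/(sin(h)^2 - 7*sin(h) + 10)^2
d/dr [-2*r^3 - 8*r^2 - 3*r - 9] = -6*r^2 - 16*r - 3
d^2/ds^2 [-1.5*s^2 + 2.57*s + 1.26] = -3.00000000000000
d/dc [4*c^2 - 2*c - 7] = 8*c - 2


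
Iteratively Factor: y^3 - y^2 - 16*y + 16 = (y - 4)*(y^2 + 3*y - 4) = (y - 4)*(y + 4)*(y - 1)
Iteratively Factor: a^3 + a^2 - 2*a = (a)*(a^2 + a - 2) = a*(a + 2)*(a - 1)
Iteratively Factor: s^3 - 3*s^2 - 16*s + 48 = (s + 4)*(s^2 - 7*s + 12) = (s - 4)*(s + 4)*(s - 3)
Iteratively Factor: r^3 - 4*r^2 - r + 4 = (r + 1)*(r^2 - 5*r + 4) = (r - 1)*(r + 1)*(r - 4)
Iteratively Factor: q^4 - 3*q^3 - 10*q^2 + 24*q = (q - 4)*(q^3 + q^2 - 6*q) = (q - 4)*(q - 2)*(q^2 + 3*q) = (q - 4)*(q - 2)*(q + 3)*(q)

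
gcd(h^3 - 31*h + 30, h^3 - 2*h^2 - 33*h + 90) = h^2 + h - 30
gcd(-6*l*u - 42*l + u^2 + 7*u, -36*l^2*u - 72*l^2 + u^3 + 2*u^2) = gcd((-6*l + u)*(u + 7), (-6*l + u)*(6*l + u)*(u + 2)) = -6*l + u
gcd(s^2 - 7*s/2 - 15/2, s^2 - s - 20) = s - 5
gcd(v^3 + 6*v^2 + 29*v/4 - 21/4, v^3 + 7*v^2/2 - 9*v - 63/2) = v^2 + 13*v/2 + 21/2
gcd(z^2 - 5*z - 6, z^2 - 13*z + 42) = z - 6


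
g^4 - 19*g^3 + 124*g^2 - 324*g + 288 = (g - 8)*(g - 6)*(g - 3)*(g - 2)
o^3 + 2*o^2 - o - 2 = (o - 1)*(o + 1)*(o + 2)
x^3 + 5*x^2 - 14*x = x*(x - 2)*(x + 7)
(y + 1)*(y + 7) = y^2 + 8*y + 7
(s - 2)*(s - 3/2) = s^2 - 7*s/2 + 3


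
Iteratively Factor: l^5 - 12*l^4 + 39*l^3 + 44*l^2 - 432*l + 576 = (l + 3)*(l^4 - 15*l^3 + 84*l^2 - 208*l + 192) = (l - 4)*(l + 3)*(l^3 - 11*l^2 + 40*l - 48) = (l - 4)*(l - 3)*(l + 3)*(l^2 - 8*l + 16) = (l - 4)^2*(l - 3)*(l + 3)*(l - 4)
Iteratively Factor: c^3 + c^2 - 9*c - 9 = (c - 3)*(c^2 + 4*c + 3) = (c - 3)*(c + 3)*(c + 1)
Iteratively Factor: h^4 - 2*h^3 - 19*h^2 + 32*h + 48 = (h - 3)*(h^3 + h^2 - 16*h - 16) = (h - 3)*(h + 4)*(h^2 - 3*h - 4) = (h - 4)*(h - 3)*(h + 4)*(h + 1)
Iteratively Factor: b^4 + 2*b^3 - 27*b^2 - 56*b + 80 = (b - 1)*(b^3 + 3*b^2 - 24*b - 80) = (b - 5)*(b - 1)*(b^2 + 8*b + 16) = (b - 5)*(b - 1)*(b + 4)*(b + 4)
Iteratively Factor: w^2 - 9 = (w + 3)*(w - 3)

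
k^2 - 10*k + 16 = (k - 8)*(k - 2)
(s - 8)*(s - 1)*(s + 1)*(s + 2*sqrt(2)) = s^4 - 8*s^3 + 2*sqrt(2)*s^3 - 16*sqrt(2)*s^2 - s^2 - 2*sqrt(2)*s + 8*s + 16*sqrt(2)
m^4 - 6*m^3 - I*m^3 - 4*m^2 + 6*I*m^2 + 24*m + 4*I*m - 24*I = (m - 6)*(m - 2)*(m + 2)*(m - I)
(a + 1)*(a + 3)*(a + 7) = a^3 + 11*a^2 + 31*a + 21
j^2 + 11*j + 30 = (j + 5)*(j + 6)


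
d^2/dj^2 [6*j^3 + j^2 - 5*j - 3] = 36*j + 2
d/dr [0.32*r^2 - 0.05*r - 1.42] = 0.64*r - 0.05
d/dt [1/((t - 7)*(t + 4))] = (3 - 2*t)/(t^4 - 6*t^3 - 47*t^2 + 168*t + 784)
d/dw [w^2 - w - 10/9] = 2*w - 1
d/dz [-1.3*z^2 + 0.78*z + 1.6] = 0.78 - 2.6*z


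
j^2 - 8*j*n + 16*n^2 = (j - 4*n)^2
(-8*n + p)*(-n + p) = 8*n^2 - 9*n*p + p^2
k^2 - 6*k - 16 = (k - 8)*(k + 2)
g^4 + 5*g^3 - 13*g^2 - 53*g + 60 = (g - 3)*(g - 1)*(g + 4)*(g + 5)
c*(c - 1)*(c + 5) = c^3 + 4*c^2 - 5*c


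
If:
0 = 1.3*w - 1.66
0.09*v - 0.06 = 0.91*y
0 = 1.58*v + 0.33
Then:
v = -0.21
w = 1.28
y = -0.09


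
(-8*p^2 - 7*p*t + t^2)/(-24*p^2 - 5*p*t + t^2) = (p + t)/(3*p + t)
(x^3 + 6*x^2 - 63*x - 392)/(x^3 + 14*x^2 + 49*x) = (x - 8)/x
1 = 1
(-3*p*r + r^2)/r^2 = (-3*p + r)/r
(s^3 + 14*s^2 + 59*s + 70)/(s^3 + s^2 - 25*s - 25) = (s^2 + 9*s + 14)/(s^2 - 4*s - 5)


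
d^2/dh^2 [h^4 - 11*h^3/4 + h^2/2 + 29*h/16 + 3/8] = 12*h^2 - 33*h/2 + 1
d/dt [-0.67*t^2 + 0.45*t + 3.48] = 0.45 - 1.34*t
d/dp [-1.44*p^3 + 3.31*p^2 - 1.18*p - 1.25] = -4.32*p^2 + 6.62*p - 1.18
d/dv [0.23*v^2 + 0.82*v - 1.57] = 0.46*v + 0.82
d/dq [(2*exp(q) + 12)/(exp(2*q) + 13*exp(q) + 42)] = -2*exp(q)/(exp(2*q) + 14*exp(q) + 49)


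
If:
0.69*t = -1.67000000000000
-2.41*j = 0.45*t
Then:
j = 0.45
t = -2.42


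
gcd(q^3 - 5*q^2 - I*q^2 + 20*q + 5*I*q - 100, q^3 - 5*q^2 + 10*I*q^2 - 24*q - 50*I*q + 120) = q^2 + q*(-5 + 4*I) - 20*I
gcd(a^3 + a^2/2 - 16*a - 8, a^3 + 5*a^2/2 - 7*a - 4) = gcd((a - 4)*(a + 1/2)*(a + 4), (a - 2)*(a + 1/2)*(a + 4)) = a^2 + 9*a/2 + 2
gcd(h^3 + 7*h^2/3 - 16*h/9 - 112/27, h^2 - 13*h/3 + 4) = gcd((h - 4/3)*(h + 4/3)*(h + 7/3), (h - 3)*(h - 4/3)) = h - 4/3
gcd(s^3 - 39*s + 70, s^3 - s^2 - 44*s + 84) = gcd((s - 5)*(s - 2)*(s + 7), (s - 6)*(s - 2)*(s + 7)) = s^2 + 5*s - 14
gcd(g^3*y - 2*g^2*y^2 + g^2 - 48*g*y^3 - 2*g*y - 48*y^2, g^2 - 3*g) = 1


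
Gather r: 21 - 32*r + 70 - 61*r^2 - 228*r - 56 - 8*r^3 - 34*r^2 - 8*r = -8*r^3 - 95*r^2 - 268*r + 35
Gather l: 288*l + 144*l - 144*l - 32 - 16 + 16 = 288*l - 32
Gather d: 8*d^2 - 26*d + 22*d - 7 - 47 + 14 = 8*d^2 - 4*d - 40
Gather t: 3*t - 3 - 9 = 3*t - 12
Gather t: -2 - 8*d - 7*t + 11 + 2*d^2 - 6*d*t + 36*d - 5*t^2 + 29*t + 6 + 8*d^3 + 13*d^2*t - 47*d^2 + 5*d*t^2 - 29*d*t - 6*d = 8*d^3 - 45*d^2 + 22*d + t^2*(5*d - 5) + t*(13*d^2 - 35*d + 22) + 15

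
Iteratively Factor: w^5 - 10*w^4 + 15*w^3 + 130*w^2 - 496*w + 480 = (w - 4)*(w^4 - 6*w^3 - 9*w^2 + 94*w - 120) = (w - 4)*(w + 4)*(w^3 - 10*w^2 + 31*w - 30) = (w - 4)*(w - 2)*(w + 4)*(w^2 - 8*w + 15) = (w - 5)*(w - 4)*(w - 2)*(w + 4)*(w - 3)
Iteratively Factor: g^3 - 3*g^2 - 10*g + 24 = (g - 4)*(g^2 + g - 6) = (g - 4)*(g + 3)*(g - 2)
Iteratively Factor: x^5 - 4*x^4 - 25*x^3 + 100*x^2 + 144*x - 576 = (x - 3)*(x^4 - x^3 - 28*x^2 + 16*x + 192) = (x - 4)*(x - 3)*(x^3 + 3*x^2 - 16*x - 48) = (x - 4)*(x - 3)*(x + 3)*(x^2 - 16) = (x - 4)^2*(x - 3)*(x + 3)*(x + 4)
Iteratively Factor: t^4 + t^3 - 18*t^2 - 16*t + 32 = (t - 1)*(t^3 + 2*t^2 - 16*t - 32) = (t - 4)*(t - 1)*(t^2 + 6*t + 8) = (t - 4)*(t - 1)*(t + 4)*(t + 2)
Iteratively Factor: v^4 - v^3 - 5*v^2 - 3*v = (v + 1)*(v^3 - 2*v^2 - 3*v) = (v - 3)*(v + 1)*(v^2 + v) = v*(v - 3)*(v + 1)*(v + 1)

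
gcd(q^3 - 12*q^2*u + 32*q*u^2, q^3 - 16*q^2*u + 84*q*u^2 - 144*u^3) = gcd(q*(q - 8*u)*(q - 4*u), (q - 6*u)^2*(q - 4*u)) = q - 4*u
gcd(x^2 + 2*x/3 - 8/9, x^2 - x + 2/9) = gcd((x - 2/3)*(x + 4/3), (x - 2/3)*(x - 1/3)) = x - 2/3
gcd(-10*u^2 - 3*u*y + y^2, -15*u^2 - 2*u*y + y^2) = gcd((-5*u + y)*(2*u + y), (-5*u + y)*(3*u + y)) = -5*u + y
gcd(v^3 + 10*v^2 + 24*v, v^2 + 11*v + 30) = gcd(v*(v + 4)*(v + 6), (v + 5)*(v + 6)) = v + 6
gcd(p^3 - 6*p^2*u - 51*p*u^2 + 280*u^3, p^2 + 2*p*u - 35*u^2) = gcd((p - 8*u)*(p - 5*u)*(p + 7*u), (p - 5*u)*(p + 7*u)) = p^2 + 2*p*u - 35*u^2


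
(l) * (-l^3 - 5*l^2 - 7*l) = -l^4 - 5*l^3 - 7*l^2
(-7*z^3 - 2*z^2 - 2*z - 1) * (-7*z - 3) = 49*z^4 + 35*z^3 + 20*z^2 + 13*z + 3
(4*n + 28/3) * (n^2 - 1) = 4*n^3 + 28*n^2/3 - 4*n - 28/3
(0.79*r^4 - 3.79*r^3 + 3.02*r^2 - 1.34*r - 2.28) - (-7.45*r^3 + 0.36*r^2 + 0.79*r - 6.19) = 0.79*r^4 + 3.66*r^3 + 2.66*r^2 - 2.13*r + 3.91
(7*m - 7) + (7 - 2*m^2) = -2*m^2 + 7*m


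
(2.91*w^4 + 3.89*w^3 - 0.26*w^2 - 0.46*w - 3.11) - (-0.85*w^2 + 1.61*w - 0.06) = 2.91*w^4 + 3.89*w^3 + 0.59*w^2 - 2.07*w - 3.05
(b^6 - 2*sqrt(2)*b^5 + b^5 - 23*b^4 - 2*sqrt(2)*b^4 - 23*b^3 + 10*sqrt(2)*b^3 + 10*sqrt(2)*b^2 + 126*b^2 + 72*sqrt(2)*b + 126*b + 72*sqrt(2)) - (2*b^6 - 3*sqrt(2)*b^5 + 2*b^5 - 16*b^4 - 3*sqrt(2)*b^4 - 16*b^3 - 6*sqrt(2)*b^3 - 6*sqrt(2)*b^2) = -b^6 - b^5 + sqrt(2)*b^5 - 7*b^4 + sqrt(2)*b^4 - 7*b^3 + 16*sqrt(2)*b^3 + 16*sqrt(2)*b^2 + 126*b^2 + 72*sqrt(2)*b + 126*b + 72*sqrt(2)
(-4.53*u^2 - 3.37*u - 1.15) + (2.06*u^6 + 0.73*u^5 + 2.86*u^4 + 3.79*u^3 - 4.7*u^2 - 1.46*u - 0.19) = 2.06*u^6 + 0.73*u^5 + 2.86*u^4 + 3.79*u^3 - 9.23*u^2 - 4.83*u - 1.34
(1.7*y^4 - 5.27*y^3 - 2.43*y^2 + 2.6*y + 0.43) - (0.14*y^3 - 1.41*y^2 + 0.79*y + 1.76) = 1.7*y^4 - 5.41*y^3 - 1.02*y^2 + 1.81*y - 1.33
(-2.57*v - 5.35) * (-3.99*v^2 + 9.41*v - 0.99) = 10.2543*v^3 - 2.8372*v^2 - 47.7992*v + 5.2965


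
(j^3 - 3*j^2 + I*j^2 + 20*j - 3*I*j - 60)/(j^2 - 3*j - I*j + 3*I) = (j^2 + I*j + 20)/(j - I)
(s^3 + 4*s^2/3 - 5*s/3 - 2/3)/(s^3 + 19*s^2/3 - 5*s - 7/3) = (s + 2)/(s + 7)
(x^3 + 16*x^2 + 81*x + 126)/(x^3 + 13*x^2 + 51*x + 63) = (x + 6)/(x + 3)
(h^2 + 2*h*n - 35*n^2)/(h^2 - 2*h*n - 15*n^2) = (h + 7*n)/(h + 3*n)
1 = 1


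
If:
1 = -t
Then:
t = -1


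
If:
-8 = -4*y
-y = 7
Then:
No Solution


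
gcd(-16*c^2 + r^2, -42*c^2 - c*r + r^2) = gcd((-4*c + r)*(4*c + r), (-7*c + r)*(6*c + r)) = 1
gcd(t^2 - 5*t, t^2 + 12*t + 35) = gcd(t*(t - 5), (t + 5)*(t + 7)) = 1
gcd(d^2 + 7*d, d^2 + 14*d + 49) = d + 7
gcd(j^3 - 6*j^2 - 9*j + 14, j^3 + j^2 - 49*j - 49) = j - 7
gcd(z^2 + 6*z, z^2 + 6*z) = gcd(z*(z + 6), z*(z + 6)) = z^2 + 6*z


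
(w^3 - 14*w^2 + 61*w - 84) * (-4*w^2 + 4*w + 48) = -4*w^5 + 60*w^4 - 252*w^3 - 92*w^2 + 2592*w - 4032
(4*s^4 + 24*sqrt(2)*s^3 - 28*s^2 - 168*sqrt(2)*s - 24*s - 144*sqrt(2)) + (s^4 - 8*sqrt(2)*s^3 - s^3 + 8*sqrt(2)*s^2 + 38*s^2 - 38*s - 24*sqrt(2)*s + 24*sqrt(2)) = 5*s^4 - s^3 + 16*sqrt(2)*s^3 + 10*s^2 + 8*sqrt(2)*s^2 - 192*sqrt(2)*s - 62*s - 120*sqrt(2)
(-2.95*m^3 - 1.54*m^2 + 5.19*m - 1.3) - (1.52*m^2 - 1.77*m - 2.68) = -2.95*m^3 - 3.06*m^2 + 6.96*m + 1.38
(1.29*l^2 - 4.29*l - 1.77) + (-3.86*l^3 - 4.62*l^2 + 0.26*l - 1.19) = -3.86*l^3 - 3.33*l^2 - 4.03*l - 2.96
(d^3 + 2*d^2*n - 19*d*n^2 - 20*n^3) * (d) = d^4 + 2*d^3*n - 19*d^2*n^2 - 20*d*n^3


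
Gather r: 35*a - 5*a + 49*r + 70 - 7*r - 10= 30*a + 42*r + 60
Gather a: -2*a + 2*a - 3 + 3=0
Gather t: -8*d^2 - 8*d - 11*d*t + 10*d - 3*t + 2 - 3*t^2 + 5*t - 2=-8*d^2 + 2*d - 3*t^2 + t*(2 - 11*d)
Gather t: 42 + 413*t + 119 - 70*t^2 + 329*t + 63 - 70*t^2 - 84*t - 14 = -140*t^2 + 658*t + 210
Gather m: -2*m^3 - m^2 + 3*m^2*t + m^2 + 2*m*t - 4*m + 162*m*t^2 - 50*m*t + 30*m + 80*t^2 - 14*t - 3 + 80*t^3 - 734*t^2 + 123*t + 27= -2*m^3 + 3*m^2*t + m*(162*t^2 - 48*t + 26) + 80*t^3 - 654*t^2 + 109*t + 24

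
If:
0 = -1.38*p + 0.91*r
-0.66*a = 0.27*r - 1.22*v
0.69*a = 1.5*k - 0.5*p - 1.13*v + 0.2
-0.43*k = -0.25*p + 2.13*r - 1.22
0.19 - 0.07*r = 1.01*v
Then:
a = 0.03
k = 0.12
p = 0.39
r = 0.59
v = 0.15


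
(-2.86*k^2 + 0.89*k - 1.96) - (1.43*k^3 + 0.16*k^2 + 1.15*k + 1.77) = -1.43*k^3 - 3.02*k^2 - 0.26*k - 3.73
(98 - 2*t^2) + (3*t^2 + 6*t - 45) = t^2 + 6*t + 53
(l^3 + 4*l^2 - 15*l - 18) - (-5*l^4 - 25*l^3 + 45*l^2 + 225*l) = 5*l^4 + 26*l^3 - 41*l^2 - 240*l - 18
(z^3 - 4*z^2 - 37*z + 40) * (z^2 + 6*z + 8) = z^5 + 2*z^4 - 53*z^3 - 214*z^2 - 56*z + 320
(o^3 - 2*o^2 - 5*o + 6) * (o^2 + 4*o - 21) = o^5 + 2*o^4 - 34*o^3 + 28*o^2 + 129*o - 126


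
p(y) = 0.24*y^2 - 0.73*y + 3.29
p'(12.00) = 5.03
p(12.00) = 29.09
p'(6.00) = 2.15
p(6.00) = 7.55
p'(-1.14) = -1.28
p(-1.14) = 4.43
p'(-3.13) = -2.23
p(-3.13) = 7.93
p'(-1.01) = -1.21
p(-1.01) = 4.27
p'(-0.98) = -1.20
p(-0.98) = 4.24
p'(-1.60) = -1.50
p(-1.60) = 5.07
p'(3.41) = 0.91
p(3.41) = 3.59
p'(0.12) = -0.67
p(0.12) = 3.21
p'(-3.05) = -2.19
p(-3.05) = 7.75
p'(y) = 0.48*y - 0.73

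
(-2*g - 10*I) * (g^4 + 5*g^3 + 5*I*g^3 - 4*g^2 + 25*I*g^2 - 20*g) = -2*g^5 - 10*g^4 - 20*I*g^4 + 58*g^3 - 100*I*g^3 + 290*g^2 + 40*I*g^2 + 200*I*g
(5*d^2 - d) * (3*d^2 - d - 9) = 15*d^4 - 8*d^3 - 44*d^2 + 9*d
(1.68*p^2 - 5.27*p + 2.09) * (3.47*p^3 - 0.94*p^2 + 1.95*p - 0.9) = 5.8296*p^5 - 19.8661*p^4 + 15.4821*p^3 - 13.7531*p^2 + 8.8185*p - 1.881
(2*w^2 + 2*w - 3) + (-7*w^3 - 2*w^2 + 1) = -7*w^3 + 2*w - 2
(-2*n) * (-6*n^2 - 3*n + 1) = 12*n^3 + 6*n^2 - 2*n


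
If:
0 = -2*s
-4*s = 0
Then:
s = 0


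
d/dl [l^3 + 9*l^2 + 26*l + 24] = 3*l^2 + 18*l + 26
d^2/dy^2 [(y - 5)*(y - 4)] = 2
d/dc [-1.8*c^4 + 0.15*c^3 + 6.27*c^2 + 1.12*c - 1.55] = -7.2*c^3 + 0.45*c^2 + 12.54*c + 1.12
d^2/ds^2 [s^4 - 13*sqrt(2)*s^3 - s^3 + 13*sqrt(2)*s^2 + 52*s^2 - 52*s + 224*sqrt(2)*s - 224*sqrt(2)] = 12*s^2 - 78*sqrt(2)*s - 6*s + 26*sqrt(2) + 104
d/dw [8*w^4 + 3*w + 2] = 32*w^3 + 3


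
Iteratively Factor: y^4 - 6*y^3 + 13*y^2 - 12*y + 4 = (y - 2)*(y^3 - 4*y^2 + 5*y - 2) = (y - 2)*(y - 1)*(y^2 - 3*y + 2) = (y - 2)^2*(y - 1)*(y - 1)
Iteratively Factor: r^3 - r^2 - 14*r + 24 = (r + 4)*(r^2 - 5*r + 6) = (r - 2)*(r + 4)*(r - 3)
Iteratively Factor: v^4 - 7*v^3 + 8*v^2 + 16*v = (v)*(v^3 - 7*v^2 + 8*v + 16) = v*(v - 4)*(v^2 - 3*v - 4) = v*(v - 4)^2*(v + 1)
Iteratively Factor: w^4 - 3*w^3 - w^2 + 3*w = (w - 1)*(w^3 - 2*w^2 - 3*w) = (w - 3)*(w - 1)*(w^2 + w) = w*(w - 3)*(w - 1)*(w + 1)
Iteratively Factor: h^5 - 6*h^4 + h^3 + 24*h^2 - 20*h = (h - 1)*(h^4 - 5*h^3 - 4*h^2 + 20*h) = (h - 5)*(h - 1)*(h^3 - 4*h) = h*(h - 5)*(h - 1)*(h^2 - 4) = h*(h - 5)*(h - 2)*(h - 1)*(h + 2)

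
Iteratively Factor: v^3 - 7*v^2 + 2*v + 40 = (v + 2)*(v^2 - 9*v + 20) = (v - 4)*(v + 2)*(v - 5)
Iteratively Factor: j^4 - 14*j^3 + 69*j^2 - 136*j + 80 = (j - 1)*(j^3 - 13*j^2 + 56*j - 80) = (j - 4)*(j - 1)*(j^2 - 9*j + 20) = (j - 4)^2*(j - 1)*(j - 5)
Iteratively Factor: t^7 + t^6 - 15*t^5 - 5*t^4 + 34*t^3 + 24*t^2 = (t)*(t^6 + t^5 - 15*t^4 - 5*t^3 + 34*t^2 + 24*t) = t*(t - 2)*(t^5 + 3*t^4 - 9*t^3 - 23*t^2 - 12*t) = t^2*(t - 2)*(t^4 + 3*t^3 - 9*t^2 - 23*t - 12) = t^2*(t - 2)*(t + 4)*(t^3 - t^2 - 5*t - 3) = t^2*(t - 3)*(t - 2)*(t + 4)*(t^2 + 2*t + 1) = t^2*(t - 3)*(t - 2)*(t + 1)*(t + 4)*(t + 1)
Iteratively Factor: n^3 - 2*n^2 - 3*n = (n)*(n^2 - 2*n - 3) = n*(n + 1)*(n - 3)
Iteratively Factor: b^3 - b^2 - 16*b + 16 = (b - 1)*(b^2 - 16) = (b - 1)*(b + 4)*(b - 4)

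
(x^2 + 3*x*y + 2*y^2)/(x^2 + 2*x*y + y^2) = (x + 2*y)/(x + y)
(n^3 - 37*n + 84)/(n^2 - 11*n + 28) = (n^2 + 4*n - 21)/(n - 7)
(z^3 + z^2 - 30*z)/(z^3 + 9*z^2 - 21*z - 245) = z*(z + 6)/(z^2 + 14*z + 49)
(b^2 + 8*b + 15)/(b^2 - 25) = (b + 3)/(b - 5)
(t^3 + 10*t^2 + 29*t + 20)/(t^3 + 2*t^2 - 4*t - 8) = (t^3 + 10*t^2 + 29*t + 20)/(t^3 + 2*t^2 - 4*t - 8)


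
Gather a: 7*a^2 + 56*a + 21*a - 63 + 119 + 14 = 7*a^2 + 77*a + 70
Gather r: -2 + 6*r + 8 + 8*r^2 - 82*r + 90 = 8*r^2 - 76*r + 96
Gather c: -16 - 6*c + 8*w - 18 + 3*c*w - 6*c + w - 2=c*(3*w - 12) + 9*w - 36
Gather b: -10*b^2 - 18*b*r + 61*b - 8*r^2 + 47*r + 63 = -10*b^2 + b*(61 - 18*r) - 8*r^2 + 47*r + 63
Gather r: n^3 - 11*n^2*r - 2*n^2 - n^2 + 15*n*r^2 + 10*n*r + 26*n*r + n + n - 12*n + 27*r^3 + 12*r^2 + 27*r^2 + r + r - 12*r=n^3 - 3*n^2 - 10*n + 27*r^3 + r^2*(15*n + 39) + r*(-11*n^2 + 36*n - 10)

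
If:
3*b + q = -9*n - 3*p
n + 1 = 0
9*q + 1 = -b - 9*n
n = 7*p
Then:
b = 269/91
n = -1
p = -1/7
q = 51/91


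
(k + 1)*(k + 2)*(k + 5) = k^3 + 8*k^2 + 17*k + 10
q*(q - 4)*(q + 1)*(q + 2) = q^4 - q^3 - 10*q^2 - 8*q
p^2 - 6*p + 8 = (p - 4)*(p - 2)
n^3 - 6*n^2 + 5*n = n*(n - 5)*(n - 1)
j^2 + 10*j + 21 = (j + 3)*(j + 7)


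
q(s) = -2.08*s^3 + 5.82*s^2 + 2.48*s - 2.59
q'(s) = -6.24*s^2 + 11.64*s + 2.48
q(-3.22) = 119.21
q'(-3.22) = -99.70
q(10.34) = -1654.15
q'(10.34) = -544.32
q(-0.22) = -2.83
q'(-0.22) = -0.38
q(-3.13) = 110.45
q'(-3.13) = -95.09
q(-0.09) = -2.76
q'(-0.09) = 1.38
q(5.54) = -163.89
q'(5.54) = -124.55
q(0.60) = 0.54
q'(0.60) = 7.22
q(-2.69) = 73.34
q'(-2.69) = -73.98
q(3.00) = 1.07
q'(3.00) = -18.76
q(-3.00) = 98.51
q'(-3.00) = -88.60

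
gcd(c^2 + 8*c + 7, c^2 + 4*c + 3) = c + 1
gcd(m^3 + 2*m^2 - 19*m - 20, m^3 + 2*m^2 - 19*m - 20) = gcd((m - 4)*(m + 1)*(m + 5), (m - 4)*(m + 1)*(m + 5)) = m^3 + 2*m^2 - 19*m - 20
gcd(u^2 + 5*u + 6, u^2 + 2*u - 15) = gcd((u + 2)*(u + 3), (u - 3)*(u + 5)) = 1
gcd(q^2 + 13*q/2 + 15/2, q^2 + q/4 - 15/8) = q + 3/2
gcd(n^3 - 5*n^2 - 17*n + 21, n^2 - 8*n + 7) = n^2 - 8*n + 7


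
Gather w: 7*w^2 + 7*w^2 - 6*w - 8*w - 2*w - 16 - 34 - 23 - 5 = 14*w^2 - 16*w - 78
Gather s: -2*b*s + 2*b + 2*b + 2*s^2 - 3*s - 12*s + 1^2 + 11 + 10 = 4*b + 2*s^2 + s*(-2*b - 15) + 22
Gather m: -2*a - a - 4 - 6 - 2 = -3*a - 12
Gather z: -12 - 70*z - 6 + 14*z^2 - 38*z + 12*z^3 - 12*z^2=12*z^3 + 2*z^2 - 108*z - 18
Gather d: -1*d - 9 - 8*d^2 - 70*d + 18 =-8*d^2 - 71*d + 9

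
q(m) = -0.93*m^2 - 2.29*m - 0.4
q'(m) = -1.86*m - 2.29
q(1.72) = -7.09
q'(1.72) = -5.49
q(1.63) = -6.60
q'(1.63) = -5.32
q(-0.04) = -0.31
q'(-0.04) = -2.22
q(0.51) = -1.81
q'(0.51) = -3.24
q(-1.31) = 1.00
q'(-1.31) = 0.15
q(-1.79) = 0.72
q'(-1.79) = 1.04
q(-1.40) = 0.98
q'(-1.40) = 0.31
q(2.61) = -12.71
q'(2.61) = -7.14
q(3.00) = -15.64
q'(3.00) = -7.87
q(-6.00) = -20.14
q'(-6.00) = 8.87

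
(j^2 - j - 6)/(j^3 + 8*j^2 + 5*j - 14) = (j - 3)/(j^2 + 6*j - 7)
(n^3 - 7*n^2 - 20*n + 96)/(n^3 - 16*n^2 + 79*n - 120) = (n + 4)/(n - 5)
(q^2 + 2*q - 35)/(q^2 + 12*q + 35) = (q - 5)/(q + 5)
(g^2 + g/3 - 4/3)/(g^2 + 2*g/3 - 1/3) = (3*g^2 + g - 4)/(3*g^2 + 2*g - 1)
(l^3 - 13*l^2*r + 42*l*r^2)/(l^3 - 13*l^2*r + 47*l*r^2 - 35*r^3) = l*(l - 6*r)/(l^2 - 6*l*r + 5*r^2)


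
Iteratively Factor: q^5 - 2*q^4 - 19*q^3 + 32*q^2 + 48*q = (q - 3)*(q^4 + q^3 - 16*q^2 - 16*q) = (q - 3)*(q + 4)*(q^3 - 3*q^2 - 4*q) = (q - 3)*(q + 1)*(q + 4)*(q^2 - 4*q) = q*(q - 3)*(q + 1)*(q + 4)*(q - 4)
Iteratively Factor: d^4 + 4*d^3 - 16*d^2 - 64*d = (d + 4)*(d^3 - 16*d) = (d - 4)*(d + 4)*(d^2 + 4*d) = (d - 4)*(d + 4)^2*(d)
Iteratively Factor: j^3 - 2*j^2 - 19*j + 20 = (j - 5)*(j^2 + 3*j - 4) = (j - 5)*(j + 4)*(j - 1)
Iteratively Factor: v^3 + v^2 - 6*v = (v)*(v^2 + v - 6) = v*(v - 2)*(v + 3)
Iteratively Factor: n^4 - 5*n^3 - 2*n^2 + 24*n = (n)*(n^3 - 5*n^2 - 2*n + 24) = n*(n - 3)*(n^2 - 2*n - 8) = n*(n - 4)*(n - 3)*(n + 2)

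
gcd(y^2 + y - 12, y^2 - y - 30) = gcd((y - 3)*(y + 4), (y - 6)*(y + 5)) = 1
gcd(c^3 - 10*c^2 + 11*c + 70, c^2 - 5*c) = c - 5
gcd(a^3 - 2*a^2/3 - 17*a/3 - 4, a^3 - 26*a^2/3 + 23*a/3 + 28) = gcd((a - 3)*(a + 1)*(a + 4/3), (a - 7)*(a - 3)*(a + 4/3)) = a^2 - 5*a/3 - 4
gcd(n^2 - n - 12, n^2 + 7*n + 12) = n + 3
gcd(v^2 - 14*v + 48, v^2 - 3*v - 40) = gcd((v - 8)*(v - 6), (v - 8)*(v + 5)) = v - 8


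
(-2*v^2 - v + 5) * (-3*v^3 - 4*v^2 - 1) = 6*v^5 + 11*v^4 - 11*v^3 - 18*v^2 + v - 5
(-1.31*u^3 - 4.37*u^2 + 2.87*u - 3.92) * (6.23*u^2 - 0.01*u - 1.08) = -8.1613*u^5 - 27.212*u^4 + 19.3386*u^3 - 19.7307*u^2 - 3.0604*u + 4.2336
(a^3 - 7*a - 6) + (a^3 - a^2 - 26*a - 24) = 2*a^3 - a^2 - 33*a - 30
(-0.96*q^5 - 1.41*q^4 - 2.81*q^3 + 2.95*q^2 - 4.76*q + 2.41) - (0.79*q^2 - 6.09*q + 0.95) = -0.96*q^5 - 1.41*q^4 - 2.81*q^3 + 2.16*q^2 + 1.33*q + 1.46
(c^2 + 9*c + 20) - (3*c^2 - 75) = -2*c^2 + 9*c + 95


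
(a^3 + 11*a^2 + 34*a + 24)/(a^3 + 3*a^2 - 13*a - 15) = (a^2 + 10*a + 24)/(a^2 + 2*a - 15)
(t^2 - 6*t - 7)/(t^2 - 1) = (t - 7)/(t - 1)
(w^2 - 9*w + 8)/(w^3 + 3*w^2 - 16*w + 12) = (w - 8)/(w^2 + 4*w - 12)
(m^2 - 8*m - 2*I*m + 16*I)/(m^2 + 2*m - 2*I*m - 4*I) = (m - 8)/(m + 2)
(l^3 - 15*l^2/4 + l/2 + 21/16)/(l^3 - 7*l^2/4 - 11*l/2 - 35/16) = (4*l - 3)/(4*l + 5)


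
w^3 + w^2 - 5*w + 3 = (w - 1)^2*(w + 3)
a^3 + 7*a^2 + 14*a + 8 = (a + 1)*(a + 2)*(a + 4)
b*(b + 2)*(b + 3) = b^3 + 5*b^2 + 6*b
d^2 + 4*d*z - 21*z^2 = (d - 3*z)*(d + 7*z)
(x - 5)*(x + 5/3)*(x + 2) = x^3 - 4*x^2/3 - 15*x - 50/3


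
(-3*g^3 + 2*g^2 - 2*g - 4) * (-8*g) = 24*g^4 - 16*g^3 + 16*g^2 + 32*g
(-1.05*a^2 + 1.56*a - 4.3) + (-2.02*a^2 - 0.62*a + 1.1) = -3.07*a^2 + 0.94*a - 3.2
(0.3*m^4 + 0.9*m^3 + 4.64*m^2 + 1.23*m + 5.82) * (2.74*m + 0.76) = 0.822*m^5 + 2.694*m^4 + 13.3976*m^3 + 6.8966*m^2 + 16.8816*m + 4.4232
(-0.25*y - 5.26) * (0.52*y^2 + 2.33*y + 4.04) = -0.13*y^3 - 3.3177*y^2 - 13.2658*y - 21.2504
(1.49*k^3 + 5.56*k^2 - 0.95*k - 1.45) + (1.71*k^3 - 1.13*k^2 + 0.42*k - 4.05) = 3.2*k^3 + 4.43*k^2 - 0.53*k - 5.5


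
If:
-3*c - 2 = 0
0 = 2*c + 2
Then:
No Solution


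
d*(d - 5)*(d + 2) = d^3 - 3*d^2 - 10*d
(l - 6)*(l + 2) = l^2 - 4*l - 12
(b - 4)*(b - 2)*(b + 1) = b^3 - 5*b^2 + 2*b + 8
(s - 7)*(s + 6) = s^2 - s - 42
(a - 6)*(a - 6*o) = a^2 - 6*a*o - 6*a + 36*o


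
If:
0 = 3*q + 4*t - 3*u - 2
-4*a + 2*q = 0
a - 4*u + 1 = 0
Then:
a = 4*u - 1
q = 8*u - 2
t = 2 - 21*u/4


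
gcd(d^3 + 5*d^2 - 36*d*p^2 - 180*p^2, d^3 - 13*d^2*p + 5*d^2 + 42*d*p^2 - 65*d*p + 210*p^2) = -d^2 + 6*d*p - 5*d + 30*p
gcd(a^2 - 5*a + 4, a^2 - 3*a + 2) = a - 1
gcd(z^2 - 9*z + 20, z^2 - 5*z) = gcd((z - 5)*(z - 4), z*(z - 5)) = z - 5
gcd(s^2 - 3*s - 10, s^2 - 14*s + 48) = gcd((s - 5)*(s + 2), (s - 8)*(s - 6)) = 1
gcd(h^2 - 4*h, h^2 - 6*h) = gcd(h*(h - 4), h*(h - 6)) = h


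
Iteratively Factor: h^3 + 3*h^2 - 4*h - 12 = (h + 2)*(h^2 + h - 6) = (h - 2)*(h + 2)*(h + 3)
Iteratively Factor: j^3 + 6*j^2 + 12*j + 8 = (j + 2)*(j^2 + 4*j + 4) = (j + 2)^2*(j + 2)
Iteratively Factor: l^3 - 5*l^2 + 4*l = (l - 1)*(l^2 - 4*l) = l*(l - 1)*(l - 4)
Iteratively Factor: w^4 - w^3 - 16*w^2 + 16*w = (w - 4)*(w^3 + 3*w^2 - 4*w) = (w - 4)*(w - 1)*(w^2 + 4*w) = w*(w - 4)*(w - 1)*(w + 4)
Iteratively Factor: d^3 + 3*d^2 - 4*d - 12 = (d + 3)*(d^2 - 4) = (d + 2)*(d + 3)*(d - 2)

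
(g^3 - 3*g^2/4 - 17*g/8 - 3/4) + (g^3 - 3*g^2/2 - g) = 2*g^3 - 9*g^2/4 - 25*g/8 - 3/4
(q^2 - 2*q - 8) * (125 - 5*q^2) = -5*q^4 + 10*q^3 + 165*q^2 - 250*q - 1000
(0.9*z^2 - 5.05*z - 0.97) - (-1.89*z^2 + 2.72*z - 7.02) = 2.79*z^2 - 7.77*z + 6.05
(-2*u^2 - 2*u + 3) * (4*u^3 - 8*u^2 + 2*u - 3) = -8*u^5 + 8*u^4 + 24*u^3 - 22*u^2 + 12*u - 9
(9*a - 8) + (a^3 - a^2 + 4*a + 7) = a^3 - a^2 + 13*a - 1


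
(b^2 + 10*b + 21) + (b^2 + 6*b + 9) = 2*b^2 + 16*b + 30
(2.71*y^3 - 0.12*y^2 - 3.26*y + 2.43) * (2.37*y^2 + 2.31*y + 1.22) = 6.4227*y^5 + 5.9757*y^4 - 4.6972*y^3 - 1.9179*y^2 + 1.6361*y + 2.9646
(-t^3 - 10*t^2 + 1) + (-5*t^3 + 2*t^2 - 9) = -6*t^3 - 8*t^2 - 8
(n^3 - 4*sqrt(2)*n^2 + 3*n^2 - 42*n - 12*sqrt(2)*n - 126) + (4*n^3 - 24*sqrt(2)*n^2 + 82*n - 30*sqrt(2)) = 5*n^3 - 28*sqrt(2)*n^2 + 3*n^2 - 12*sqrt(2)*n + 40*n - 126 - 30*sqrt(2)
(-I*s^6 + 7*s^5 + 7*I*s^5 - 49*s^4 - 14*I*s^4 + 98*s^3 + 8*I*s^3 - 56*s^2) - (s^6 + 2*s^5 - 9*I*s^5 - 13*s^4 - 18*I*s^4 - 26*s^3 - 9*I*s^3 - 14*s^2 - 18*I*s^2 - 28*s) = -s^6 - I*s^6 + 5*s^5 + 16*I*s^5 - 36*s^4 + 4*I*s^4 + 124*s^3 + 17*I*s^3 - 42*s^2 + 18*I*s^2 + 28*s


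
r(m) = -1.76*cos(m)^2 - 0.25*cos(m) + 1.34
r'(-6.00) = 1.01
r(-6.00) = -0.52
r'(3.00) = -0.46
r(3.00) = -0.14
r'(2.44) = -1.57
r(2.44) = 0.50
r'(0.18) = 0.66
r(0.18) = -0.61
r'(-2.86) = 0.87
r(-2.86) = -0.04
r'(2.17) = -1.43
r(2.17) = 0.92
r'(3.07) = -0.23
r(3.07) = -0.16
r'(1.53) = 0.39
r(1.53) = 1.33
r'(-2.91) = 0.73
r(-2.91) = -0.08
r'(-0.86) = -1.93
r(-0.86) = 0.43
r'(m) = 3.52*sin(m)*cos(m) + 0.25*sin(m) = (3.52*cos(m) + 0.25)*sin(m)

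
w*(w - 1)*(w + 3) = w^3 + 2*w^2 - 3*w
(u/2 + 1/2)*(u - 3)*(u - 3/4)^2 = u^4/2 - 7*u^3/4 + 9*u^2/32 + 27*u/16 - 27/32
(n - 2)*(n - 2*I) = n^2 - 2*n - 2*I*n + 4*I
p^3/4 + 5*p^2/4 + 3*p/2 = p*(p/4 + 1/2)*(p + 3)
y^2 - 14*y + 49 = (y - 7)^2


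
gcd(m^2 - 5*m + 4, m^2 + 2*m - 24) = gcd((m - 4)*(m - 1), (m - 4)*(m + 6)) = m - 4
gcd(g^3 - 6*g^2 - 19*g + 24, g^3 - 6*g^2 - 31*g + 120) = g - 8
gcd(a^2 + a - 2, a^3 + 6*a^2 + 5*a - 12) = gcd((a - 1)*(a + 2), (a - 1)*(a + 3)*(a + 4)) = a - 1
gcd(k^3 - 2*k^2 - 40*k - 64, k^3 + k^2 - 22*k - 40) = k^2 + 6*k + 8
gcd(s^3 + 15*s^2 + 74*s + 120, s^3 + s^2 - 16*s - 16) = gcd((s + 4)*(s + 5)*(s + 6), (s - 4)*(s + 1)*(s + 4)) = s + 4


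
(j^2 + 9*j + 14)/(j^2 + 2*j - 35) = (j + 2)/(j - 5)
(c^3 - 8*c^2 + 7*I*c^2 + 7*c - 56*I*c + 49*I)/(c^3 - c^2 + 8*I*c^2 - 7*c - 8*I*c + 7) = (c - 7)/(c + I)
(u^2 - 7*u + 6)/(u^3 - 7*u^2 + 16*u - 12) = (u^2 - 7*u + 6)/(u^3 - 7*u^2 + 16*u - 12)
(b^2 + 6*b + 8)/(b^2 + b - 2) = (b + 4)/(b - 1)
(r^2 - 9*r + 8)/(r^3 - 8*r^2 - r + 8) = 1/(r + 1)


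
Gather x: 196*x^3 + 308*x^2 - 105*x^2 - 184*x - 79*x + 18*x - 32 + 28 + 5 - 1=196*x^3 + 203*x^2 - 245*x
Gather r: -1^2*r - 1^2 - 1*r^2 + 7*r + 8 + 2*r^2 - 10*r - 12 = r^2 - 4*r - 5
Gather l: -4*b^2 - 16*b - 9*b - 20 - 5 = -4*b^2 - 25*b - 25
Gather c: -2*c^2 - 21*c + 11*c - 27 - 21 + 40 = -2*c^2 - 10*c - 8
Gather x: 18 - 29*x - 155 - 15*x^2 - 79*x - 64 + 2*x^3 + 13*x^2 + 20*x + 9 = 2*x^3 - 2*x^2 - 88*x - 192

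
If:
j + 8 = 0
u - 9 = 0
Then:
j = -8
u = 9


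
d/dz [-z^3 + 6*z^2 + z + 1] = -3*z^2 + 12*z + 1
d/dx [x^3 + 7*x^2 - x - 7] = 3*x^2 + 14*x - 1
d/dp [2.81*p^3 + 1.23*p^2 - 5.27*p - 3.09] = 8.43*p^2 + 2.46*p - 5.27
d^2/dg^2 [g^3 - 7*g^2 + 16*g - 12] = 6*g - 14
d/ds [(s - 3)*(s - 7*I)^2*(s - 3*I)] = 4*s^3 + s^2*(-9 - 51*I) + s*(-182 + 102*I) + 273 + 147*I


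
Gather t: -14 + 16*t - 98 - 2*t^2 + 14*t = -2*t^2 + 30*t - 112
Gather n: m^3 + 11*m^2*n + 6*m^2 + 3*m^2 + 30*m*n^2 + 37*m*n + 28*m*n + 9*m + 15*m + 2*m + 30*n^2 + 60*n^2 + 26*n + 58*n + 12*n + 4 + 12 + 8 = m^3 + 9*m^2 + 26*m + n^2*(30*m + 90) + n*(11*m^2 + 65*m + 96) + 24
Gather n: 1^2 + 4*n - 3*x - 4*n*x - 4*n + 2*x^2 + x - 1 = -4*n*x + 2*x^2 - 2*x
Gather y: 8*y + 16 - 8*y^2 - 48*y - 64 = -8*y^2 - 40*y - 48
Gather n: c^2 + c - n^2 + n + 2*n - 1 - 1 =c^2 + c - n^2 + 3*n - 2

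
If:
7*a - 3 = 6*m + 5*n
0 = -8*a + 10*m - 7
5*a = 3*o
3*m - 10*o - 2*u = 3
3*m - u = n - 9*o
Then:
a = -1197/7228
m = 2051/3614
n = -10935/7228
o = -1995/7228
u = 2643/3614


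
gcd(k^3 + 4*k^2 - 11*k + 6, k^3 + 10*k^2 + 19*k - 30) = k^2 + 5*k - 6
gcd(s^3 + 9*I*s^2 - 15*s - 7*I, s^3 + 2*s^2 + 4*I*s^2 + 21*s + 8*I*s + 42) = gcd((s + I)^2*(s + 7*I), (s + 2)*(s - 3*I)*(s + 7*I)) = s + 7*I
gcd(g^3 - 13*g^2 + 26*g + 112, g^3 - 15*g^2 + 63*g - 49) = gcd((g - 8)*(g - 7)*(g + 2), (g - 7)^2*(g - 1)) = g - 7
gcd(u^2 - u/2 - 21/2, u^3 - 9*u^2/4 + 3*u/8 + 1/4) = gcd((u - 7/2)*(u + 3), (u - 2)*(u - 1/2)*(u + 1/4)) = 1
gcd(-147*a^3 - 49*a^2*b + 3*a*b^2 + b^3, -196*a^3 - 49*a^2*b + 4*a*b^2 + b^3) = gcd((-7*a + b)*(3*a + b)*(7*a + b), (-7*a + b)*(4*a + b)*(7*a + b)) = 49*a^2 - b^2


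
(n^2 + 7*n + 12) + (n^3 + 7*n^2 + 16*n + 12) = n^3 + 8*n^2 + 23*n + 24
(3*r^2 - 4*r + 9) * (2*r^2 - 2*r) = 6*r^4 - 14*r^3 + 26*r^2 - 18*r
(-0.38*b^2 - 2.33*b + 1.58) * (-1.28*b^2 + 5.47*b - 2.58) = 0.4864*b^4 + 0.9038*b^3 - 13.7871*b^2 + 14.654*b - 4.0764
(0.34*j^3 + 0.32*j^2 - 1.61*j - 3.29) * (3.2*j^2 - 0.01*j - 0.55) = 1.088*j^5 + 1.0206*j^4 - 5.3422*j^3 - 10.6879*j^2 + 0.9184*j + 1.8095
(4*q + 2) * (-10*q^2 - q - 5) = -40*q^3 - 24*q^2 - 22*q - 10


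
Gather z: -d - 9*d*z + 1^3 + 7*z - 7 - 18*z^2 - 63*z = -d - 18*z^2 + z*(-9*d - 56) - 6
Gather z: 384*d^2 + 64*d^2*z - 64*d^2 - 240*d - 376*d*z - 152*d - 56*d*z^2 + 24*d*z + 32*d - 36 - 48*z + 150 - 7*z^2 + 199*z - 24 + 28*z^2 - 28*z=320*d^2 - 360*d + z^2*(21 - 56*d) + z*(64*d^2 - 352*d + 123) + 90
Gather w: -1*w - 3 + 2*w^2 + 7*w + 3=2*w^2 + 6*w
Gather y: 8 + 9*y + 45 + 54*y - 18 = 63*y + 35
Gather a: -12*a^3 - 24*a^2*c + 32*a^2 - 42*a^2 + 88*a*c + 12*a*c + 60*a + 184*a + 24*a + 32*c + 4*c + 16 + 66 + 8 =-12*a^3 + a^2*(-24*c - 10) + a*(100*c + 268) + 36*c + 90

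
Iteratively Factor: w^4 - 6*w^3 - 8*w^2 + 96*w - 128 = (w - 4)*(w^3 - 2*w^2 - 16*w + 32) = (w - 4)^2*(w^2 + 2*w - 8) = (w - 4)^2*(w - 2)*(w + 4)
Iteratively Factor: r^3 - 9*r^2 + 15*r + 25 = (r - 5)*(r^2 - 4*r - 5) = (r - 5)*(r + 1)*(r - 5)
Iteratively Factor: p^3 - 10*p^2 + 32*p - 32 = (p - 4)*(p^2 - 6*p + 8) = (p - 4)*(p - 2)*(p - 4)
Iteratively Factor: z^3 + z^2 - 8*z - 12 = (z + 2)*(z^2 - z - 6) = (z - 3)*(z + 2)*(z + 2)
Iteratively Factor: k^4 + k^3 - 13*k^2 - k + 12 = (k - 1)*(k^3 + 2*k^2 - 11*k - 12) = (k - 1)*(k + 4)*(k^2 - 2*k - 3) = (k - 3)*(k - 1)*(k + 4)*(k + 1)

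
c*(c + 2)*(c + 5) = c^3 + 7*c^2 + 10*c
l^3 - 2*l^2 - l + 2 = (l - 2)*(l - 1)*(l + 1)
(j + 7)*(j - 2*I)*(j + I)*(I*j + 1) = I*j^4 + 2*j^3 + 7*I*j^3 + 14*j^2 + I*j^2 + 2*j + 7*I*j + 14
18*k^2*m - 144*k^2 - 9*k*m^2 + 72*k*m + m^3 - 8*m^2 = (-6*k + m)*(-3*k + m)*(m - 8)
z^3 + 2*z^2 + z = z*(z + 1)^2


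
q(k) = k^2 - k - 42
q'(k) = 2*k - 1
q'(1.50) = 2.00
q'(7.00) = 13.00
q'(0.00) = -1.00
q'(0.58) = 0.16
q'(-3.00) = -7.00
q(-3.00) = -30.00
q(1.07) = -41.93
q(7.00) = 0.00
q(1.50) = -41.25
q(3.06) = -35.70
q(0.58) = -42.24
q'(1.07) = 1.14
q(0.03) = -42.03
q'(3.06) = 5.12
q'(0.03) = -0.94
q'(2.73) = 4.46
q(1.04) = -41.96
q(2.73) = -37.28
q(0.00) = -42.00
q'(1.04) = 1.08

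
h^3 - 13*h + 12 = (h - 3)*(h - 1)*(h + 4)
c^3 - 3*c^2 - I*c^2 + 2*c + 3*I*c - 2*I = (c - 2)*(c - 1)*(c - I)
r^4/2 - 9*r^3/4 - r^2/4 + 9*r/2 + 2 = (r/2 + 1/2)*(r - 4)*(r - 2)*(r + 1/2)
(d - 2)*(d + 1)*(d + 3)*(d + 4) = d^4 + 6*d^3 + 3*d^2 - 26*d - 24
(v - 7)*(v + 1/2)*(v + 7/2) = v^3 - 3*v^2 - 105*v/4 - 49/4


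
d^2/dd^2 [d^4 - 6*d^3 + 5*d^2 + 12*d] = 12*d^2 - 36*d + 10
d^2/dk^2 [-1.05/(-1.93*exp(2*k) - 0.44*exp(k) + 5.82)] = (1.05*(3.86*exp(k) + 0.44)*(7.72*exp(k) + 0.88)*exp(k) - (8.106*exp(k) + 0.462)*(1.93*exp(2*k) + 0.44*exp(k) - 5.82))*exp(k)/(1.93*exp(2*k) + 0.44*exp(k) - 5.82)^3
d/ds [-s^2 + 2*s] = 2 - 2*s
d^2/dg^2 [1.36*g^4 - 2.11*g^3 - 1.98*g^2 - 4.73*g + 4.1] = 16.32*g^2 - 12.66*g - 3.96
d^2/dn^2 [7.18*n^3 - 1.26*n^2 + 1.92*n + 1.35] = 43.08*n - 2.52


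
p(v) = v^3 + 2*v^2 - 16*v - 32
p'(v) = 3*v^2 + 4*v - 16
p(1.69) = -48.50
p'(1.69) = -0.67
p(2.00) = -48.00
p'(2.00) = 4.00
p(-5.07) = -29.79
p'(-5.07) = 40.83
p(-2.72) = 6.19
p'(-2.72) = -4.68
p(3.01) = -34.77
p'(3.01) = 23.22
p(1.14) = -46.16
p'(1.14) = -7.54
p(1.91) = -48.30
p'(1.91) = 2.58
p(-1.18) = -11.98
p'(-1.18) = -16.54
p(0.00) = -32.00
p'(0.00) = -16.00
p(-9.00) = -455.00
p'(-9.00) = 191.00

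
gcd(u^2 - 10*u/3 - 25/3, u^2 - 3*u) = 1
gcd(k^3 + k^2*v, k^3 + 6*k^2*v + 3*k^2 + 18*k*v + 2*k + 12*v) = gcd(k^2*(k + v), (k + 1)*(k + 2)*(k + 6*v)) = 1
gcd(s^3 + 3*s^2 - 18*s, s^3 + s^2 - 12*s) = s^2 - 3*s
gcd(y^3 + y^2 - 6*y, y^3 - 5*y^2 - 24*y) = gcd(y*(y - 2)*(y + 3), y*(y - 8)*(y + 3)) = y^2 + 3*y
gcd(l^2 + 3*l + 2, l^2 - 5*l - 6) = l + 1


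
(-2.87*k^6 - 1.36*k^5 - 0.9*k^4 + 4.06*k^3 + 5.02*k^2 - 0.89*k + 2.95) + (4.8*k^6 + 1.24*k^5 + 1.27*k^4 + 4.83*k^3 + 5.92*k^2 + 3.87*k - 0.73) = 1.93*k^6 - 0.12*k^5 + 0.37*k^4 + 8.89*k^3 + 10.94*k^2 + 2.98*k + 2.22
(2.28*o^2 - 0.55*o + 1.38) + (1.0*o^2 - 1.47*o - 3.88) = 3.28*o^2 - 2.02*o - 2.5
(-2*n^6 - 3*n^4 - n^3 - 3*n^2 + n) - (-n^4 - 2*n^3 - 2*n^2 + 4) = -2*n^6 - 2*n^4 + n^3 - n^2 + n - 4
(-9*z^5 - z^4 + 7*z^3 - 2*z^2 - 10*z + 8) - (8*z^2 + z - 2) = -9*z^5 - z^4 + 7*z^3 - 10*z^2 - 11*z + 10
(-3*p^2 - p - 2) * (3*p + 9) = -9*p^3 - 30*p^2 - 15*p - 18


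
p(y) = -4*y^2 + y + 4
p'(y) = 1 - 8*y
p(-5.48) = -121.60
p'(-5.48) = 44.84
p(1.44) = -2.85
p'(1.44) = -10.52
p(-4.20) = -70.76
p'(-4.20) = 34.60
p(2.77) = -23.92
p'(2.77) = -21.16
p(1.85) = -7.84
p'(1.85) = -13.80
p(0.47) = 3.59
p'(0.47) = -2.76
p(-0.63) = 1.78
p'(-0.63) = 6.04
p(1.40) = -2.44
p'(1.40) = -10.20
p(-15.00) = -911.00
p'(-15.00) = 121.00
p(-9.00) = -329.00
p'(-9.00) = 73.00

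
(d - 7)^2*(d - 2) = d^3 - 16*d^2 + 77*d - 98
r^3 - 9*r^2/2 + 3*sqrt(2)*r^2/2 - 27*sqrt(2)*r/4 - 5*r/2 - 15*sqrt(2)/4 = (r - 5)*(r + 1/2)*(r + 3*sqrt(2)/2)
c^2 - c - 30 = (c - 6)*(c + 5)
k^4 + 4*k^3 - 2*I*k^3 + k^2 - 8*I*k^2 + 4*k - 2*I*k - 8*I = (k + 4)*(k - 2*I)*(k - I)*(k + I)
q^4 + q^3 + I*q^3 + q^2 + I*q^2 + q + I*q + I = (q + 1)*(q - I)*(q + I)^2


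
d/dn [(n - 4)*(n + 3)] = 2*n - 1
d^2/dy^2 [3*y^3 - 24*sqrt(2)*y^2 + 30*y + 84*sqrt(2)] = 18*y - 48*sqrt(2)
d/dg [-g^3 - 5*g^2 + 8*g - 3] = -3*g^2 - 10*g + 8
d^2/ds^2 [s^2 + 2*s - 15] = 2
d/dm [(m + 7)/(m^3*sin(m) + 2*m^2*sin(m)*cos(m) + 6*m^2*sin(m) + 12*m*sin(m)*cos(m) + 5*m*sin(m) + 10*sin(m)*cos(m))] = -(m^4*cos(m) + 2*m^3*sin(m) + 13*m^3*cos(m) + 2*m^3*cos(2*m) + 27*m^2*sin(m) + m^2*sin(2*m) + 47*m^2*cos(m) + 26*m^2*cos(2*m) + 84*m*sin(m) + 14*m*sin(2*m) + 35*m*cos(m) + 94*m*cos(2*m) + 35*sin(m) + 37*sin(2*m) + 70*cos(2*m))/((m + 1)^2*(m + 5)^2*(m + 2*cos(m))^2*sin(m)^2)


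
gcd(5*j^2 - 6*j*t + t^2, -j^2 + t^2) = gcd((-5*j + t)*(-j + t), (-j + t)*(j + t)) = -j + t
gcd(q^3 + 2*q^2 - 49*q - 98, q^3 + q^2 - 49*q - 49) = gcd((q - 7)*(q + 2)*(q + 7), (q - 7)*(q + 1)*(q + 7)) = q^2 - 49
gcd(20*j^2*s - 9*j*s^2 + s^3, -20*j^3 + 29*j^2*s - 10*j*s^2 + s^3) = 20*j^2 - 9*j*s + s^2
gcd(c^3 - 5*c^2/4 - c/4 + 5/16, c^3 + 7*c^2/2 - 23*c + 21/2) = c - 1/2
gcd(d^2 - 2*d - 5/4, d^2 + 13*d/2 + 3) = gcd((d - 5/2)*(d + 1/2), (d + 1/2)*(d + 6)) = d + 1/2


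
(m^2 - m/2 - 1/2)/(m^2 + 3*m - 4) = (m + 1/2)/(m + 4)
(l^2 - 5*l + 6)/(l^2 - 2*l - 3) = (l - 2)/(l + 1)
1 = 1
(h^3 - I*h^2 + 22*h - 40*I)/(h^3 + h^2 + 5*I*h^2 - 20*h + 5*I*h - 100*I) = (h^2 - 6*I*h - 8)/(h^2 + h - 20)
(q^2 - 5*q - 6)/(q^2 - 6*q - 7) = (q - 6)/(q - 7)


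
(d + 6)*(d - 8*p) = d^2 - 8*d*p + 6*d - 48*p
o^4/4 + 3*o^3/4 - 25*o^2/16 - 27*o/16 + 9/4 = (o/4 + 1)*(o - 3/2)*(o - 1)*(o + 3/2)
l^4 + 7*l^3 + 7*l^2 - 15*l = l*(l - 1)*(l + 3)*(l + 5)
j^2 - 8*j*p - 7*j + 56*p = (j - 7)*(j - 8*p)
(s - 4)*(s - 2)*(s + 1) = s^3 - 5*s^2 + 2*s + 8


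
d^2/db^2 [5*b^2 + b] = 10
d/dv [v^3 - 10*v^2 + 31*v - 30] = 3*v^2 - 20*v + 31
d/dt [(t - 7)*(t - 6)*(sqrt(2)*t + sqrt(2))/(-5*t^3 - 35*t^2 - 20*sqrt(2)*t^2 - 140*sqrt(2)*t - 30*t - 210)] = sqrt(2)*((t - 7)*(t - 6)*(t + 1)*(3*t^2 + 8*sqrt(2)*t + 14*t + 6 + 28*sqrt(2)) - ((t - 7)*(t - 6) + (t - 7)*(t + 1) + (t - 6)*(t + 1))*(t^3 + 4*sqrt(2)*t^2 + 7*t^2 + 6*t + 28*sqrt(2)*t + 42))/(5*(t^3 + 4*sqrt(2)*t^2 + 7*t^2 + 6*t + 28*sqrt(2)*t + 42)^2)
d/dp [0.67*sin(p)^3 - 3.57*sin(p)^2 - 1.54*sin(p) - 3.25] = (2.01*sin(p)^2 - 7.14*sin(p) - 1.54)*cos(p)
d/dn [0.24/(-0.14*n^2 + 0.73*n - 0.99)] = (0.0672*n - 0.1752)/(0.14*n^2 - 0.73*n + 0.99)^2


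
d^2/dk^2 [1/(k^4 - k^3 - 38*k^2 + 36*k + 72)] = 2*((-6*k^2 + 3*k + 38)*(k^4 - k^3 - 38*k^2 + 36*k + 72) + (4*k^3 - 3*k^2 - 76*k + 36)^2)/(k^4 - k^3 - 38*k^2 + 36*k + 72)^3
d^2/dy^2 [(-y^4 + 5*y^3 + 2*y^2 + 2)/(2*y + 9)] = 2*(-12*y^4 - 124*y^3 - 216*y^2 + 1215*y + 170)/(8*y^3 + 108*y^2 + 486*y + 729)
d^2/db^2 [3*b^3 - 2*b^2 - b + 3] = 18*b - 4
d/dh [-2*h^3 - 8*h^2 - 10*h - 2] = -6*h^2 - 16*h - 10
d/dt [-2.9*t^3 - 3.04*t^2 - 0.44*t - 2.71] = -8.7*t^2 - 6.08*t - 0.44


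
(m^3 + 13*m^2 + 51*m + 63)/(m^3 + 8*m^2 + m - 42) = (m + 3)/(m - 2)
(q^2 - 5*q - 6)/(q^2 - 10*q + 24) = (q + 1)/(q - 4)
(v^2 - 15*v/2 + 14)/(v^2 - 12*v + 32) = (v - 7/2)/(v - 8)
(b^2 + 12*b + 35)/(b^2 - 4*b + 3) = (b^2 + 12*b + 35)/(b^2 - 4*b + 3)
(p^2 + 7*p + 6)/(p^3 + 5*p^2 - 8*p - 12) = 1/(p - 2)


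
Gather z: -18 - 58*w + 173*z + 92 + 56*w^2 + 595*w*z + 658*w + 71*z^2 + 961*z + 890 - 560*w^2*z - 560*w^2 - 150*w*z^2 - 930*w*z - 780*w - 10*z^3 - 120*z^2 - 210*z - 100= -504*w^2 - 180*w - 10*z^3 + z^2*(-150*w - 49) + z*(-560*w^2 - 335*w + 924) + 864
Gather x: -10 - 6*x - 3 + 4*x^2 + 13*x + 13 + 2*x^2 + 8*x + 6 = 6*x^2 + 15*x + 6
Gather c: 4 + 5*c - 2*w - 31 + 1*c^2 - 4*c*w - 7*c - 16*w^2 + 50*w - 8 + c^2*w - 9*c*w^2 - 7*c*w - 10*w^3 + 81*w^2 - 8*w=c^2*(w + 1) + c*(-9*w^2 - 11*w - 2) - 10*w^3 + 65*w^2 + 40*w - 35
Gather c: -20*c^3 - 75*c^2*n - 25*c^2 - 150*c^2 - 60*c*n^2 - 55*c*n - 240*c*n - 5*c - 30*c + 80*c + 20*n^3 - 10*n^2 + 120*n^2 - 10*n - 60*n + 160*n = -20*c^3 + c^2*(-75*n - 175) + c*(-60*n^2 - 295*n + 45) + 20*n^3 + 110*n^2 + 90*n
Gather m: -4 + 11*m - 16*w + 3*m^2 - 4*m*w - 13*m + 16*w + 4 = 3*m^2 + m*(-4*w - 2)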